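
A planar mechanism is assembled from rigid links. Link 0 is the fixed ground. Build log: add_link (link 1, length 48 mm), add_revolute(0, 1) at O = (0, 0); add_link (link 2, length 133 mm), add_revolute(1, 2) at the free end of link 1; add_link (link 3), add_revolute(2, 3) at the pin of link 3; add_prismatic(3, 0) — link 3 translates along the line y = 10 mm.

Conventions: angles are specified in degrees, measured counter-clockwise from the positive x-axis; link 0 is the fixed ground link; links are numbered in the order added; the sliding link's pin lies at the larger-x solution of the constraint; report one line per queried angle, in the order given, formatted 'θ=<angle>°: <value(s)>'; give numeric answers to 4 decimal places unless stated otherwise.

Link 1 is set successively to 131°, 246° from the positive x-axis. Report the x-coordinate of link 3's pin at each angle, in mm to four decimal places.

geometry: r = 48 mm, L = 133 mm, e = 10 mm
θ=131°: crank pin P = (r cos θ, r sin θ) = (-31.490833, 36.226060)
θ=131°: h = r sin θ − e = 36.226060 − 10 = 26.226060
θ=131°: x = r cos θ + √(L² − h²) = -31.490833 + 130.388626 = 98.897793
θ=246°: crank pin P = (r cos θ, r sin θ) = (-19.523359, -43.850182)
θ=246°: h = r sin θ − e = -43.850182 − 10 = -53.850182
θ=246°: x = r cos θ + √(L² − h²) = -19.523359 + 121.610682 = 102.087323

θ=131°: 98.8978
θ=246°: 102.0873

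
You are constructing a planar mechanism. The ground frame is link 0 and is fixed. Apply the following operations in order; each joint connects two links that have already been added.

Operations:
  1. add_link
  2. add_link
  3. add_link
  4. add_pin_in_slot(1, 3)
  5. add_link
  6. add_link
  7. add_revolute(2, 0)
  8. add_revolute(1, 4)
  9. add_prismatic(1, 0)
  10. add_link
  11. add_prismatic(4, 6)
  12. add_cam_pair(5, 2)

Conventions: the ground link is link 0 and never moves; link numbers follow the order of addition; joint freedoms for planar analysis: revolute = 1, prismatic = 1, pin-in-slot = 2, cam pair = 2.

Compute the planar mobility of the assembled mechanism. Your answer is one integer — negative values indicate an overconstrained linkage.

link 0 = ground. State L|J1|J2 = 1|0|0
+link1  2|0|0
+link2  3|0|0
+link3  4|0|0
PS(1,3) f=2→J2  4|0|1
+link4  5|0|1
+link5  6|0|1
R(2,0) f=1→J1  6|1|1
R(1,4) f=1→J1  6|2|1
P(1,0) f=1→J1  6|3|1
+link6  7|3|1
P(4,6) f=1→J1  7|4|1
C(5,2) f=2→J2  7|4|2
M = 3(7−1)−2·4−2 = 18−8−2 = 8

M = 8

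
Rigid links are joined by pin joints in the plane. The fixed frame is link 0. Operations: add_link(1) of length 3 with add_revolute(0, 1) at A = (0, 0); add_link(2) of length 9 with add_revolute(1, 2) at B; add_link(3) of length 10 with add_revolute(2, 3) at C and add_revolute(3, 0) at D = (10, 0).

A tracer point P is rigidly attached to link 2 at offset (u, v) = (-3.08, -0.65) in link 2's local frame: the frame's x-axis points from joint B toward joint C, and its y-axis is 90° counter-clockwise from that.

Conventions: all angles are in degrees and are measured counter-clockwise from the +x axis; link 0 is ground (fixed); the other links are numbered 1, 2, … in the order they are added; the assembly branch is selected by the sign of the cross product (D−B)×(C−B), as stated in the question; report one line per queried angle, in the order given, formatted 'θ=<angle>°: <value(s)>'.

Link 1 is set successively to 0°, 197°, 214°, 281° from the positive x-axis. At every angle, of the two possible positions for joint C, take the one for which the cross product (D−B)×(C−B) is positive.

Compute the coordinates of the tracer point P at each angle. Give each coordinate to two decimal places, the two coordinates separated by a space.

A=(0,0), D=(10.00,0)
θ=0°: B = A + 3.00·(cos0°, sin0°) = (3.0000, 0.0000)
θ=0°: |BD| = 7.0000
θ=0°: circle(B,9.00) ∩ circle(D,10.00): a=2.1429, h=8.7412
θ=0°:   candidates: C₊=(5.1429,8.7412) cross=61.188; C₋=(5.1429,-8.7412) cross=-61.188
θ=0°:   branch + wants cross > 0 → take C=(5.1429,8.7412) (cross=61.188)
θ=0°: ex = (C−B)/|BC| = (0.2381,0.9712); ey = (-0.9712,0.2381)
θ=0°: P = B + -3.08·ex + -0.65·ey = (2.8980,-3.1462)
θ=197°: B = A + 3.00·(cos197°, sin197°) = (-2.8689, -0.8771)
θ=197°: |BD| = 12.8988
θ=197°: circle(B,9.00) ∩ circle(D,10.00): a=5.7129, h=6.9544
θ=197°:   candidates: C₊=(2.3578,6.4496) cross=89.703; C₋=(3.3036,-7.4269) cross=-89.703
θ=197°:   branch + wants cross > 0 → take C=(2.3578,6.4496) (cross=89.703)
θ=197°: ex = (C−B)/|BC| = (0.5808,0.8141); ey = (-0.8141,0.5808)
θ=197°: P = B + -3.08·ex + -0.65·ey = (-4.1285,-3.7620)
θ=214°: B = A + 3.00·(cos214°, sin214°) = (-2.4871, -1.6776)
θ=214°: |BD| = 12.5993
θ=214°: circle(B,9.00) ∩ circle(D,10.00): a=5.5456, h=7.0884
θ=214°:   candidates: C₊=(2.0653,6.0861) cross=89.309; C₋=(3.9530,-7.9645) cross=-89.309
θ=214°:   branch + wants cross > 0 → take C=(2.0653,6.0861) (cross=89.309)
θ=214°: ex = (C−B)/|BC| = (0.5058,0.8626); ey = (-0.8626,0.5058)
θ=214°: P = B + -3.08·ex + -0.65·ey = (-3.4843,-4.6633)
θ=281°: B = A + 3.00·(cos281°, sin281°) = (0.5724, -2.9449)
θ=281°: |BD| = 9.8768
θ=281°: circle(B,9.00) ∩ circle(D,10.00): a=3.9766, h=8.0738
θ=281°:   candidates: C₊=(1.9608,5.9474) cross=79.744; C₋=(6.7754,-9.4658) cross=-79.744
θ=281°:   branch + wants cross > 0 → take C=(1.9608,5.9474) (cross=79.744)
θ=281°: ex = (C−B)/|BC| = (0.1543,0.9880); ey = (-0.9880,0.1543)
θ=281°: P = B + -3.08·ex + -0.65·ey = (0.7395,-6.0883)

θ=0°: 2.90 -3.15
θ=197°: -4.13 -3.76
θ=214°: -3.48 -4.66
θ=281°: 0.74 -6.09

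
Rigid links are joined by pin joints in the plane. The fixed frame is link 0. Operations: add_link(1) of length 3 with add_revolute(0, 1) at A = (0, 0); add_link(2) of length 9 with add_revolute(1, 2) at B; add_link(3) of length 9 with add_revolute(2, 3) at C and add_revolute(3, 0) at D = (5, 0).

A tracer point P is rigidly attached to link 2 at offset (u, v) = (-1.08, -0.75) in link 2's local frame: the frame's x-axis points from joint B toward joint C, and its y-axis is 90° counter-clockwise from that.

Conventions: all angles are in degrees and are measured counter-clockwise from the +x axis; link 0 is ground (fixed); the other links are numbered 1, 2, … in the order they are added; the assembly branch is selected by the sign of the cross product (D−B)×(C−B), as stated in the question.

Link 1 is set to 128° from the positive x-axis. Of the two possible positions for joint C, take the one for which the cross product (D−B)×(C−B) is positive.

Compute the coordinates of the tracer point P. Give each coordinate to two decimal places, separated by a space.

A=(0,0), D=(5.00,0)
B = A + 3.00·(cos128°, sin128°) = (-1.8470, 2.3640)
|BD| = 7.2436
circle(B,9.00) ∩ circle(D,9.00): a=3.6218, h=8.2391
  candidates: C₊=(4.2654,8.9700) cross=59.681; C₋=(-1.1124,-6.6059) cross=-59.681
  branch + wants cross > 0 → take C=(4.2654,8.9700) (cross=59.681)
ex = (C−B)/|BC| = (0.6792,0.7340); ey = (-0.7340,0.6792)
P = B + -1.08·ex + -0.75·ey = (-2.0300,1.0620)

-2.03 1.06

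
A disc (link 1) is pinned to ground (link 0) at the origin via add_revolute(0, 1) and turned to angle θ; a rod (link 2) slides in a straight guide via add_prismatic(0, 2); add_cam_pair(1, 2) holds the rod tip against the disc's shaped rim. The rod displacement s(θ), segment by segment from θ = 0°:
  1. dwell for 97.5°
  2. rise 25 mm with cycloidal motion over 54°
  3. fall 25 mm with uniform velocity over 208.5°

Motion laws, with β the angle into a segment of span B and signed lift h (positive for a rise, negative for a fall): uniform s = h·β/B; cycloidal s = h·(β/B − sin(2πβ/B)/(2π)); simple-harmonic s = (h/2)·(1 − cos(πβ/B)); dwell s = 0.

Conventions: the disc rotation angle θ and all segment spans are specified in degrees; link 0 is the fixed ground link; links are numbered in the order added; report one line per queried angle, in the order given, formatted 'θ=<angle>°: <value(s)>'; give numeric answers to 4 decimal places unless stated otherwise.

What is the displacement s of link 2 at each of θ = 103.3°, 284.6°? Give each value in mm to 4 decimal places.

segment 1 (0° to 97.5°, dwell): s unchanged at 0.0000
θ = 103.3° falls in segment 2 (97.5° to 151.5°, cycloidal, h = 25): β = 103.3 − 97.5 = 5.8°, B = 54°; Δs = 25·(0.1074 − sin(2π·0.1074)/(2π)) = 0.1992; s = 0.0000 + 0.1992 = 0.1992
segment 2 (97.5° to 151.5°, cycloidal, h = 25) is passed completely: s = 0.0000 + (25) = 25.0000
θ = 284.6° falls in segment 3 (151.5° to 360°, uniform, h = -25): β = 284.6 − 151.5 = 133.1°, B = 208.5°; Δs = -25·133.1/208.5 = -15.9592; s = 25.0000 − 15.9592 = 9.0408

θ=103.3°: 0.1992
θ=284.6°: 9.0408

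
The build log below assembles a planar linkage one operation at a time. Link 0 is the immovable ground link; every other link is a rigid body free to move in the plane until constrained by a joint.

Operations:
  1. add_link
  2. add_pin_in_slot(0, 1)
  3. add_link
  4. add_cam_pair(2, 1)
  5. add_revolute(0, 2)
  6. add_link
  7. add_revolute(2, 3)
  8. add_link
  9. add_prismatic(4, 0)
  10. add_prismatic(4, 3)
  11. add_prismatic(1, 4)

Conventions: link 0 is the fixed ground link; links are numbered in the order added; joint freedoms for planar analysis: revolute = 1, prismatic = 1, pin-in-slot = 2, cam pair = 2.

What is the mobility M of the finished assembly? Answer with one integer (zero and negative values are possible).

(L,J1,J2)=(1,0,0); link0 fixed
link1: (2,0,0)
PS 0-1 [J2]: (2,0,1)
link2: (3,0,1)
C 2-1 [J2]: (3,0,2)
R 0-2 [J1]: (3,1,2)
link3: (4,1,2)
R 2-3 [J1]: (4,2,2)
link4: (5,2,2)
P 4-0 [J1]: (5,3,2)
P 4-3 [J1]: (5,4,2)
P 1-4 [J1]: (5,5,2)
Grübler: 3·4 − 2·5 − 2 = 0

M = 0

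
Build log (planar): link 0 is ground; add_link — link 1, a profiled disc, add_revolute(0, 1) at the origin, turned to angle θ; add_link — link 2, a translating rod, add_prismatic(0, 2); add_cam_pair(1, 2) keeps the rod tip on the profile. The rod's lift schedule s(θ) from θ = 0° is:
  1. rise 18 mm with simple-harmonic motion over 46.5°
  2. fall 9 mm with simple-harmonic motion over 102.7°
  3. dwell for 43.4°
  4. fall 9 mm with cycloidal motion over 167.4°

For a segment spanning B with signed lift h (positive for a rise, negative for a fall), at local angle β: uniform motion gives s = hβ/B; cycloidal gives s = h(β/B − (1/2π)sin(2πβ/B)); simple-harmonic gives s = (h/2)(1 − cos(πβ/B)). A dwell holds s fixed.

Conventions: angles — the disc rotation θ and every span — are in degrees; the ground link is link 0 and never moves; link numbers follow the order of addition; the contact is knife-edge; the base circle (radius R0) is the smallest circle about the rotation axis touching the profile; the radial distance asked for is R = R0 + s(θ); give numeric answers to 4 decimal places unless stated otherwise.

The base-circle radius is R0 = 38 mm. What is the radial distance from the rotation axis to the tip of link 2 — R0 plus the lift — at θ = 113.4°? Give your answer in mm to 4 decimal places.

seg 1 [0°–46.5°] simple-harmonic, h=18: full span → s += 18 → s = 18.0000
seg 2 [46.5°–149.2°] simple-harmonic, h=-9: θ=113.4° here. β=66.9, B=102.7. -9/2·(1 − cos(π·0.6514)) = -6.5607 → s = 11.4393
R = R0 + s = 38 + 11.4393 = 49.4393

49.4393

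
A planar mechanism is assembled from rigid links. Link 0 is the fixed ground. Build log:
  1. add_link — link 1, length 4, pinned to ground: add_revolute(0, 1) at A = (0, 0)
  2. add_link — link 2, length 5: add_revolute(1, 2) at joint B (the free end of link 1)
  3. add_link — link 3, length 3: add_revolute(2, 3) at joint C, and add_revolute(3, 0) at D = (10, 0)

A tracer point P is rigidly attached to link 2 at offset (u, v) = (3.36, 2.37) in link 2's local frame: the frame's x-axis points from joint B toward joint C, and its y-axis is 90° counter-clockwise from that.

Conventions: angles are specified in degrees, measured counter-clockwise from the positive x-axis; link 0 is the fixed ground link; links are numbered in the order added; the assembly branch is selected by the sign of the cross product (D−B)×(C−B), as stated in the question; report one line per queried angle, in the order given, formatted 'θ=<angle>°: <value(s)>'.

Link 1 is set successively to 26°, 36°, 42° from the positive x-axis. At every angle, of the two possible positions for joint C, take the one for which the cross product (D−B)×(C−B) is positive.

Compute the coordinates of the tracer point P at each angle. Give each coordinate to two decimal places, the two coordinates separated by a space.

A=(0,0), D=(10.00,0)
θ=26°: B = A + 4.00·(cos26°, sin26°) = (3.5952, 1.7535)
θ=26°: |BD| = 6.6405
θ=26°: circle(B,5.00) ∩ circle(D,3.00): a=4.5250, h=2.1271
θ=26°:   candidates: C₊=(8.5212,2.6102) cross=14.125; C₋=(7.3979,-1.4930) cross=-14.125
θ=26°:   branch + wants cross > 0 → take C=(8.5212,2.6102) (cross=14.125)
θ=26°: ex = (C−B)/|BC| = (0.9852,0.1713); ey = (-0.1713,0.9852)
θ=26°: P = B + 3.36·ex + 2.37·ey = (6.4994,4.6642)
θ=36°: B = A + 4.00·(cos36°, sin36°) = (3.2361, 2.3511)
θ=36°: |BD| = 7.1609
θ=36°: circle(B,5.00) ∩ circle(D,3.00): a=4.6976, h=1.7124
θ=36°:   candidates: C₊=(8.2355,2.4262) cross=12.262; C₋=(7.1111,-0.8087) cross=-12.262
θ=36°:   branch + wants cross > 0 → take C=(8.2355,2.4262) (cross=12.262)
θ=36°: ex = (C−B)/|BC| = (0.9999,0.0150); ey = (-0.0150,0.9999)
θ=36°: P = B + 3.36·ex + 2.37·ey = (6.5601,4.7713)
θ=42°: B = A + 4.00·(cos42°, sin42°) = (2.9726, 2.6765)
θ=42°: |BD| = 7.5199
θ=42°: circle(B,5.00) ∩ circle(D,3.00): a=4.8238, h=1.3157
θ=42°:   candidates: C₊=(7.9488,2.1892) cross=9.894; C₋=(7.0122,-0.2700) cross=-9.894
θ=42°:   branch + wants cross > 0 → take C=(7.9488,2.1892) (cross=9.894)
θ=42°: ex = (C−B)/|BC| = (0.9952,-0.0975); ey = (0.0975,0.9952)
θ=42°: P = B + 3.36·ex + 2.37·ey = (6.5476,4.7077)

θ=26°: 6.50 4.66
θ=36°: 6.56 4.77
θ=42°: 6.55 4.71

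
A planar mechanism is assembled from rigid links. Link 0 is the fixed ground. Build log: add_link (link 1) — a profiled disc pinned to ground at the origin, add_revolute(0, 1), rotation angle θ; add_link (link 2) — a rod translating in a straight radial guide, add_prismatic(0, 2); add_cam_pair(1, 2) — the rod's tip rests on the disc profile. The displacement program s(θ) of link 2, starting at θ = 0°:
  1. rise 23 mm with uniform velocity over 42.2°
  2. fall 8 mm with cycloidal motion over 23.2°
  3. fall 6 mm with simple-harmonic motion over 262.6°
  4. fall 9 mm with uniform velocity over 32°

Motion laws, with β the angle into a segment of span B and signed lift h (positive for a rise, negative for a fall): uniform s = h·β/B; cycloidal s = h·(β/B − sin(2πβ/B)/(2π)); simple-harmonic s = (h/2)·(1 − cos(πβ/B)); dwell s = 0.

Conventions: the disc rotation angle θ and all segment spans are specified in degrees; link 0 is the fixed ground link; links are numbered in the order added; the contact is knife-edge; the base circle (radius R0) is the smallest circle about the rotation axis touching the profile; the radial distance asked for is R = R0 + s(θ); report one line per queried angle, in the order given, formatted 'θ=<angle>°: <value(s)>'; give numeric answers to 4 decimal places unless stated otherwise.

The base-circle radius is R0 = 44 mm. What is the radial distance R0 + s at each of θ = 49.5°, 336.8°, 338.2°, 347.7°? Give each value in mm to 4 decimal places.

seg 1 [0°–42.2°] uniform, h=23: full span → s += 23 → s = 23.0000
seg 2 [42.2°–65.4°] cycloidal, h=-8: θ=49.5° here. β=7.3, B=23.2. -8·(0.3147 − sin(2π·0.3147)/(2π)) = -1.3476 → s = 21.6524
seg 2 [42.2°–65.4°] cycloidal, h=-8: full span → s += -8 → s = 15.0000
seg 3 [65.4°–328°] simple-harmonic, h=-6: full span → s += -6 → s = 9.0000
seg 4 [328°–360°] uniform, h=-9: θ=336.8° here. β=8.8, B=32. -9·8.8/32 = -2.4750 → s = 6.5250
seg 4 [328°–360°] uniform, h=-9: θ=338.2° here. β=10.2, B=32. -9·10.2/32 = -2.8687 → s = 6.1313
seg 4 [328°–360°] uniform, h=-9: θ=347.7° here. β=19.7, B=32. -9·19.7/32 = -5.5406 → s = 3.4594
θ=49.5°: R = R0 + s = 44 + 21.6524 = 65.6524
θ=336.8°: R = R0 + s = 44 + 6.5250 = 50.5250
θ=338.2°: R = R0 + s = 44 + 6.1313 = 50.1313
θ=347.7°: R = R0 + s = 44 + 3.4594 = 47.4594

θ=49.5°: 65.6524
θ=336.8°: 50.5250
θ=338.2°: 50.1313
θ=347.7°: 47.4594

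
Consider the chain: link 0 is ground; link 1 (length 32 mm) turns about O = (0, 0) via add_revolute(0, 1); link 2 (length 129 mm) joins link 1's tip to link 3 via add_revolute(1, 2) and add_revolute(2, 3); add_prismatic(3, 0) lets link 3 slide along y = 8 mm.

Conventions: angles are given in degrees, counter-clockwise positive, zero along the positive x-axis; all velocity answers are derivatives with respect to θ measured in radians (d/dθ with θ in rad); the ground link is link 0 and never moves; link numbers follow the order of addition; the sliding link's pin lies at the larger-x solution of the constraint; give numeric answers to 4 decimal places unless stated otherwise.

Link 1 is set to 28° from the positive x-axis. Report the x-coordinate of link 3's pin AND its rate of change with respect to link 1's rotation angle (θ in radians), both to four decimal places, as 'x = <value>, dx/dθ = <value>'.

geometry: r = 32 mm, L = 129 mm, e = 8 mm
crank pin P = (r cos θ, r sin θ) = (28.254323, 15.023090)
h = r sin θ − e = 15.023090 − 8 = 7.023090
x = r cos θ + √(L² − h²) = 28.254323 + 128.808681 = 157.063004
dx/dθ = −r sin θ − h·r cos θ/√(L² − h²) (θ in radians; h = 7.023090) = -16.563612

x = 157.0630, dx/dθ = -16.5636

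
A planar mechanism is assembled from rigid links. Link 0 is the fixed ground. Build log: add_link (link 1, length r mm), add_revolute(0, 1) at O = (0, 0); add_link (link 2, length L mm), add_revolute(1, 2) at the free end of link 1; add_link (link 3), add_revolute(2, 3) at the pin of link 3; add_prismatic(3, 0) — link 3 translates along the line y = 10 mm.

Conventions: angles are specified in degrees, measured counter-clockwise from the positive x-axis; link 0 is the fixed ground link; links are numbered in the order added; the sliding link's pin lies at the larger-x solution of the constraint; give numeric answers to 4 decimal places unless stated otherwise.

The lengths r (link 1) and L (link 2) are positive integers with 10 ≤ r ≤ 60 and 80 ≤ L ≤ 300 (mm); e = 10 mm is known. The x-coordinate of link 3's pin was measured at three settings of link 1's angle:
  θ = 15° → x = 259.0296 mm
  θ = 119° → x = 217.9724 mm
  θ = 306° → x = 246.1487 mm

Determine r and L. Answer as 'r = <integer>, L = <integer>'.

constraint per measurement: (x − r cos θ)² + (r sin θ − e)² = L²
subtracting the θ₁ and θ₂ equations cancels the r² and L² terms:
r = (x₁² − x₂²) / (2[(x₁cos θ₁ + e sin θ₁) − (x₂cos θ₂ + e sin θ₂)]) = 28.0000 → r = 28
L² = (x₁ − r cos θ₁)² + (r sin θ₁ − e)² = 53824.0057 → L = 232.0000 → L = 232
check at θ₃=306°: x = 246.1487 (printed 246.1487) ✓

r = 28, L = 232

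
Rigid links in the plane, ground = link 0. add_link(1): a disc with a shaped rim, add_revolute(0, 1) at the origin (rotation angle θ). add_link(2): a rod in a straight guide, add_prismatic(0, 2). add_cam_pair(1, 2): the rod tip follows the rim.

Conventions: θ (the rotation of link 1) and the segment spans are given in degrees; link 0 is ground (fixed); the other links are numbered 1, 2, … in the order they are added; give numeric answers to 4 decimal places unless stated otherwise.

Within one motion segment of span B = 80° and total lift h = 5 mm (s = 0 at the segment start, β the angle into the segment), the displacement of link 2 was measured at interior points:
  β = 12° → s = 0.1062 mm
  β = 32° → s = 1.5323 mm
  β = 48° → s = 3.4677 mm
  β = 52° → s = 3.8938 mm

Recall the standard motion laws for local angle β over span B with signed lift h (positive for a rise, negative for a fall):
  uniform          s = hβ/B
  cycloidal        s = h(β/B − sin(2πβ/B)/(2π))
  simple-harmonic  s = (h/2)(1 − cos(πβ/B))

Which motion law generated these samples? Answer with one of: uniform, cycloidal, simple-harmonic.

candidates at β/B = r: uniform s = h·r (linear in β); cycloidal s = h·(r − sin(2πr)/(2π)); simple-harmonic s = (h/2)(1 − cos(πr))
β=12°: printed 0.1062 | uniform 0.7500, cycloidal 0.1062, simple-harmonic 0.2725
β=32°: printed 1.5323 | uniform 2.0000, cycloidal 1.5323, simple-harmonic 1.7275
β=48°: printed 3.4677 | uniform 3.0000, cycloidal 3.4677, simple-harmonic 3.2725
β=52°: printed 3.8938 | uniform 3.2500, cycloidal 3.8938, simple-harmonic 3.6350
only one law matches every sample → cycloidal

cycloidal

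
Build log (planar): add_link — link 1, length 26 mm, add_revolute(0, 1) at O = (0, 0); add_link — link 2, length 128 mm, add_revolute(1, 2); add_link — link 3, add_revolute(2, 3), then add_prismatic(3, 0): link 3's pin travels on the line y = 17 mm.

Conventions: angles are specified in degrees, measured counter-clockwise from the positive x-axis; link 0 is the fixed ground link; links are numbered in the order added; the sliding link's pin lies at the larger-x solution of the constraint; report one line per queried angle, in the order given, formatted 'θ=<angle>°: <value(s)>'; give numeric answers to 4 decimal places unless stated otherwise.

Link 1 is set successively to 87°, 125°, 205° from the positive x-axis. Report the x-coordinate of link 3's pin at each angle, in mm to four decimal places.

geometry: r = 26 mm, L = 128 mm, e = 17 mm
θ=87°: crank pin P = (r cos θ, r sin θ) = (1.360735, 25.964368)
θ=87°: h = r sin θ − e = 25.964368 − 17 = 8.964368
θ=87°: x = r cos θ + √(L² − h²) = 1.360735 + 127.685708 = 129.046443
θ=125°: crank pin P = (r cos θ, r sin θ) = (-14.912987, 21.297953)
θ=125°: h = r sin θ − e = 21.297953 − 17 = 4.297953
θ=125°: x = r cos θ + √(L² − h²) = -14.912987 + 127.927822 = 113.014834
θ=205°: crank pin P = (r cos θ, r sin θ) = (-23.564002, -10.988075)
θ=205°: h = r sin θ − e = -10.988075 − 17 = -27.988075
θ=205°: x = r cos θ + √(L² − h²) = -23.564002 + 124.902633 = 101.338630

θ=87°: 129.0464
θ=125°: 113.0148
θ=205°: 101.3386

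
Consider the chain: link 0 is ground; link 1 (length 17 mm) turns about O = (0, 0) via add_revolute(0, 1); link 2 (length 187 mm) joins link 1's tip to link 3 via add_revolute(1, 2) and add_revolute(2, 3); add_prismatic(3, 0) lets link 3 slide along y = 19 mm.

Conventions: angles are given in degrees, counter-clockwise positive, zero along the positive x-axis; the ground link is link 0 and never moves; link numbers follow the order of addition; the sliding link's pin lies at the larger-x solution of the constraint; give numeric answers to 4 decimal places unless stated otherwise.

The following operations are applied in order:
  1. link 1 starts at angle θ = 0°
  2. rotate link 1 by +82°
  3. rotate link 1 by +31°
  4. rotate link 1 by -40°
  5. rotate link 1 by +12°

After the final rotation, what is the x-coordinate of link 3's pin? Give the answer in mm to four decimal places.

geometry: r = 17 mm, L = 187 mm, e = 19 mm; θ starts at 0°
rotate link 1 by +82°: θ ← 0° +82° = 82°
rotate link 1 by +31°: θ ← 82° +31° = 113°
rotate link 1 by -40°: θ ← 113° -40° = 73°
rotate link 1 by +12°: θ ← 73° +12° = 85°
crank pin P = (r cos θ, r sin θ) = (1.481648, 16.935310)
h = r sin θ − e = 16.935310 − 19 = -2.064690
x = r cos θ + √(L² − h²) = 1.481648 + 186.988601 = 188.470249

188.4702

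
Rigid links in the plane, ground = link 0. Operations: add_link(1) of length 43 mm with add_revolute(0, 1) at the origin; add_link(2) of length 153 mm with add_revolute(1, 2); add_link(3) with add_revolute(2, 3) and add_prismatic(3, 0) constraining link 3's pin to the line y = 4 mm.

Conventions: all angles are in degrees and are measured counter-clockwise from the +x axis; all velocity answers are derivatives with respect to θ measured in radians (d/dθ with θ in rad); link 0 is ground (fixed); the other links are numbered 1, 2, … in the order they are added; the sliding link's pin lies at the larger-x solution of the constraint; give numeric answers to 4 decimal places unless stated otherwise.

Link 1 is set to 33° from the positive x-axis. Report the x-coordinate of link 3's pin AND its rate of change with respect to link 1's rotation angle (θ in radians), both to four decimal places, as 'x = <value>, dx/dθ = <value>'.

geometry: r = 43 mm, L = 153 mm, e = 4 mm
crank pin P = (r cos θ, r sin θ) = (36.062834, 23.419479)
h = r sin θ − e = 23.419479 − 4 = 19.419479
x = r cos θ + √(L² − h²) = 36.062834 + 151.762590 = 187.825425
dx/dθ = −r sin θ − h·r cos θ/√(L² − h²) (θ in radians; h = 19.419479) = -28.034064

x = 187.8254, dx/dθ = -28.0341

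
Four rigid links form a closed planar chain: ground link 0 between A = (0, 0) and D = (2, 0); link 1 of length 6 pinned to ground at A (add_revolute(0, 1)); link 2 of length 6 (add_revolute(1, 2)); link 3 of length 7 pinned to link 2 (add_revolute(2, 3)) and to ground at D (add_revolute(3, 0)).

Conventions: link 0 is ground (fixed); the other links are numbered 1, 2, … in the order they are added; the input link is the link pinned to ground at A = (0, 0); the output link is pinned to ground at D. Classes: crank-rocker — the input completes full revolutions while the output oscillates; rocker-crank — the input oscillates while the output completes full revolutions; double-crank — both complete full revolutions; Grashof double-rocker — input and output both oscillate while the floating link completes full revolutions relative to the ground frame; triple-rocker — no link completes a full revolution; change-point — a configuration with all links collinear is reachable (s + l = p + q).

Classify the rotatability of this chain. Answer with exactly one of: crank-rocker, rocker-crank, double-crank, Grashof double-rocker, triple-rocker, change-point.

lengths: ground=2, input=6, coupler=6, output=7
sorted: s=2 (shortest), l=7 (longest), p+q=12
s + l = 9 vs p + q = 12
s + l < p + q (Grashof) with shortest = ground link → double-crank

double-crank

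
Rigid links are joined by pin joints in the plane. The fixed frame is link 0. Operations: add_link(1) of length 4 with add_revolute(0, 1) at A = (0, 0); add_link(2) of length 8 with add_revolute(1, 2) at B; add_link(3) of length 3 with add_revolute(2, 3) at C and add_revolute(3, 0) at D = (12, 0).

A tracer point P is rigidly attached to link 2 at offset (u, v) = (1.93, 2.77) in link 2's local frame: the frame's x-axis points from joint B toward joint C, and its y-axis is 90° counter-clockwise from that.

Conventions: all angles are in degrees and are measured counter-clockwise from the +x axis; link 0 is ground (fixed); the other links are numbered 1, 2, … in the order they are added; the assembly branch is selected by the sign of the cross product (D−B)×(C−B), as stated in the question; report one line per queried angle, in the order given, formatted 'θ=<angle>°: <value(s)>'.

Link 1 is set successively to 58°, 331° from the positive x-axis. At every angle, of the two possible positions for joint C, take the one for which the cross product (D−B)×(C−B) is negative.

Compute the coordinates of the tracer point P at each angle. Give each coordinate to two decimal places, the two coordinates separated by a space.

A=(0,0), D=(12.00,0)
θ=58°: B = A + 4.00·(cos58°, sin58°) = (2.1197, 3.3922)
θ=58°: |BD| = 10.4464
θ=58°: circle(B,8.00) ∩ circle(D,3.00): a=7.8557, h=1.5127
θ=58°:   candidates: C₊=(10.0409,2.2719) cross=15.802; C₋=(9.0585,-0.5894) cross=-15.802
θ=58°:   branch - wants cross < 0 → take C=(9.0585,-0.5894) (cross=-15.802)
θ=58°: ex = (C−B)/|BC| = (0.8673,-0.4977); ey = (0.4977,0.8673)
θ=58°: P = B + 1.93·ex + 2.77·ey = (5.1723,4.8342)
θ=331°: B = A + 4.00·(cos331°, sin331°) = (3.4985, -1.9392)
θ=331°: |BD| = 8.7199
θ=331°: circle(B,8.00) ∩ circle(D,3.00): a=7.5137, h=2.7468
θ=331°:   candidates: C₊=(10.2131,2.4098) cross=23.952; C₋=(11.4348,-2.9463) cross=-23.952
θ=331°:   branch - wants cross < 0 → take C=(11.4348,-2.9463) (cross=-23.952)
θ=331°: ex = (C−B)/|BC| = (0.9920,-0.1259); ey = (0.1259,0.9920)
θ=331°: P = B + 1.93·ex + 2.77·ey = (5.7618,0.5658)

θ=58°: 5.17 4.83
θ=331°: 5.76 0.57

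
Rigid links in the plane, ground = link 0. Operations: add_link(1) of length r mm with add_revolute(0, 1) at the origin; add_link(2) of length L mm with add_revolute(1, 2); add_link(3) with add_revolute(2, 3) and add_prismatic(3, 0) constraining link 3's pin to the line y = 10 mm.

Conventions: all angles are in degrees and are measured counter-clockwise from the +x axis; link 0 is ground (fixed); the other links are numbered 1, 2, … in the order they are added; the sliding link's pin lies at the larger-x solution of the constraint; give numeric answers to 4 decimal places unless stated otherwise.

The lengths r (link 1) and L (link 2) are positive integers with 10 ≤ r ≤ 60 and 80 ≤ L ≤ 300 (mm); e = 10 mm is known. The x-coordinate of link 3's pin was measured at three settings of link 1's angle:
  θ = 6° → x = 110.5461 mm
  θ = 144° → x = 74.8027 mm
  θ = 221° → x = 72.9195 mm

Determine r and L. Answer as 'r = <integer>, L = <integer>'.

constraint per measurement: (x − r cos θ)² + (r sin θ − e)² = L²
subtracting the θ₁ and θ₂ equations cancels the r² and L² terms:
r = (x₁² − x₂²) / (2[(x₁cos θ₁ + e sin θ₁) − (x₂cos θ₂ + e sin θ₂)]) = 20.0000 → r = 20
L² = (x₁ − r cos θ₁)² + (r sin θ₁ − e)² = 8281.0082 → L = 91.0000 → L = 91
check at θ₃=221°: x = 72.9195 (printed 72.9195) ✓

r = 20, L = 91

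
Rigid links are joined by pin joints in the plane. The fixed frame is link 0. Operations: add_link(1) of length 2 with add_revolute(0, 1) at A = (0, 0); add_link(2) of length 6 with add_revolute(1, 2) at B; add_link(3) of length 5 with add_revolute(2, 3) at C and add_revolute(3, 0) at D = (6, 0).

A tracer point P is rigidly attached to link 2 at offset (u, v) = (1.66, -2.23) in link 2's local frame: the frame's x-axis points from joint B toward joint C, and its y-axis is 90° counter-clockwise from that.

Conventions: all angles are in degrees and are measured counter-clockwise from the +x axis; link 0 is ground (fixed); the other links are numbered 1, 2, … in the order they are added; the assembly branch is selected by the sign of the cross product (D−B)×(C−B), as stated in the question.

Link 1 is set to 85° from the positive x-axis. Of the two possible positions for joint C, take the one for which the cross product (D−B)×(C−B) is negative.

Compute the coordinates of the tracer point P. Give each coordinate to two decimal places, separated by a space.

A=(0,0), D=(6.00,0)
B = A + 2.00·(cos85°, sin85°) = (0.1743, 1.9924)
|BD| = 6.1570
circle(B,6.00) ∩ circle(D,5.00): a=3.9718, h=4.4972
  candidates: C₊=(5.3877,4.9624) cross=27.689; C₋=(2.4771,-3.5481) cross=-27.689
  branch - wants cross < 0 → take C=(2.4771,-3.5481) (cross=-27.689)
ex = (C−B)/|BC| = (0.3838,-0.9234); ey = (0.9234,0.3838)
P = B + 1.66·ex + -2.23·ey = (-1.2478,-0.3964)

-1.25 -0.40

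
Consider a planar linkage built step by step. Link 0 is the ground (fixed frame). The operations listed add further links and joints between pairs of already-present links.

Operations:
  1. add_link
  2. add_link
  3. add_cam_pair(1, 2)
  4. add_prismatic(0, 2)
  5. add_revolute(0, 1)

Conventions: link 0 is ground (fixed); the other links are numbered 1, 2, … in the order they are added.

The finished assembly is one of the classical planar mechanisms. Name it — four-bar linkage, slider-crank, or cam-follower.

links: 3 (incl. ground); joints: 1 revolute, 1 prismatic, 1 higher (cam) pair, forming one closed loop
3 links, revolute + prismatic + higher pair in one loop → cam-follower

cam-follower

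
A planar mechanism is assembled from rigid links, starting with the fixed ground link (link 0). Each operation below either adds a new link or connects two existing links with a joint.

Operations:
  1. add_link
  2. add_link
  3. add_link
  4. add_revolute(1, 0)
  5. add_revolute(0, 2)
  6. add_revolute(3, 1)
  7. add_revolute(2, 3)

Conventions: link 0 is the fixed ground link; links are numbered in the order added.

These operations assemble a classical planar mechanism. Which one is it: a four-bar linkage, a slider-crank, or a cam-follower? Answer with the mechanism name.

links: 4 (incl. ground); joints: 4 revolute, 0 prismatic, 0 higher (cam) pair, forming one closed loop
4 links in a single 4R loop → four-bar linkage

four-bar linkage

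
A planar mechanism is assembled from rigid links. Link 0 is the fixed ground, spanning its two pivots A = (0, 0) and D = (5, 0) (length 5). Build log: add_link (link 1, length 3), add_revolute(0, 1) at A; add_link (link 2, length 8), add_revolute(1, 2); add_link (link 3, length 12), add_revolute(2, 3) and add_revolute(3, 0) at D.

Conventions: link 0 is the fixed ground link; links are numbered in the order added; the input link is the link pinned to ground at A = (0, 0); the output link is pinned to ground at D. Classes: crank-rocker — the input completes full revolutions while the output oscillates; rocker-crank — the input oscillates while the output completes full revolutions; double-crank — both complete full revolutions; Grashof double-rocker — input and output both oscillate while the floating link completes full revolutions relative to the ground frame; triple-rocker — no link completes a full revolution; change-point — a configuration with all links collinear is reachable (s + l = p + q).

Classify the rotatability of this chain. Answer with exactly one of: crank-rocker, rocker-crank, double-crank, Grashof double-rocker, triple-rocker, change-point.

lengths: ground=5, input=3, coupler=8, output=12
sorted: s=3 (shortest), l=12 (longest), p+q=13
s + l = 15 vs p + q = 13
s + l > p + q → non-Grashof → no link fully rotates → triple-rocker

triple-rocker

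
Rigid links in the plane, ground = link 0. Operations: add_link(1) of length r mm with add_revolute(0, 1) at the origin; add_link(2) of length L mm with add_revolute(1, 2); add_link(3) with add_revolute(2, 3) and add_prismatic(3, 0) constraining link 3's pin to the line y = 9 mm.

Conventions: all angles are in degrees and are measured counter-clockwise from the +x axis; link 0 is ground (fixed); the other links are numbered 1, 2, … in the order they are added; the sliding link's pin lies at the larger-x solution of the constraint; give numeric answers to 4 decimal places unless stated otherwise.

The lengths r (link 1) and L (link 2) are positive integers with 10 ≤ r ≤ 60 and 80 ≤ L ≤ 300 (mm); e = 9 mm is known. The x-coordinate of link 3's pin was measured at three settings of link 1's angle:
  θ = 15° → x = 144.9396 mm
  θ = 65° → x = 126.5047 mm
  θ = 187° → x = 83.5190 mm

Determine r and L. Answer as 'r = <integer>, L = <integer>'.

constraint per measurement: (x − r cos θ)² + (r sin θ − e)² = L²
subtracting the θ₁ and θ₂ equations cancels the r² and L² terms:
r = (x₁² − x₂²) / (2[(x₁cos θ₁ + e sin θ₁) − (x₂cos θ₂ + e sin θ₂)]) = 31.0001 → r = 31
L² = (x₁ − r cos θ₁)² + (r sin θ₁ − e)² = 13225.0106 → L = 115.0000 → L = 115
check at θ₃=187°: x = 83.5190 (printed 83.5190) ✓

r = 31, L = 115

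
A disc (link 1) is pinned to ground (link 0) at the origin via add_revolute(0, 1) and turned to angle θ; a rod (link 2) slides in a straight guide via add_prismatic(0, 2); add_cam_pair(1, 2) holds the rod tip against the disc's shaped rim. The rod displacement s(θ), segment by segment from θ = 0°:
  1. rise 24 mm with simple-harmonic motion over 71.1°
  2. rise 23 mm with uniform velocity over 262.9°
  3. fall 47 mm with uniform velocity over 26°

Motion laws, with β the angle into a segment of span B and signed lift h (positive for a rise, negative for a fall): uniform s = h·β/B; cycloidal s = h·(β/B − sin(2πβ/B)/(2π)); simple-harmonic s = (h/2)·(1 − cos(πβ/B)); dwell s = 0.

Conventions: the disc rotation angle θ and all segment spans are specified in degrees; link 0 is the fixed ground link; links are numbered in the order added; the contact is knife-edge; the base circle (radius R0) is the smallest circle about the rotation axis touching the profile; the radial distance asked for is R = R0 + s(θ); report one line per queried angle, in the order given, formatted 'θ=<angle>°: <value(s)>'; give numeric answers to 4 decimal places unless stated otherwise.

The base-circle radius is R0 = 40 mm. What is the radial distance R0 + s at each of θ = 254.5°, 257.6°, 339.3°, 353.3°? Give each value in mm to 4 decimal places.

segment 1 (0° to 71.1°, simple-harmonic, h = 24) is passed completely: s = 0.0000 + (24) = 24.0000
θ = 254.5° falls in segment 2 (71.1° to 334°, uniform, h = 23): β = 254.5 − 71.1 = 183.4°, B = 262.9°; Δs = 23·183.4/262.9 = 16.0449; s = 24.0000 + 16.0449 = 40.0449
θ = 257.6° falls in segment 2 (71.1° to 334°, uniform, h = 23): β = 257.6 − 71.1 = 186.5°, B = 262.9°; Δs = 23·186.5/262.9 = 16.3161; s = 24.0000 + 16.3161 = 40.3161
segment 2 (71.1° to 334°, uniform, h = 23) is passed completely: s = 24.0000 + (23) = 47.0000
θ = 339.3° falls in segment 3 (334° to 360°, uniform, h = -47): β = 339.3 − 334 = 5.3°, B = 26°; Δs = -47·5.3/26 = -9.5808; s = 47.0000 − 9.5808 = 37.4192
θ = 353.3° falls in segment 3 (334° to 360°, uniform, h = -47): β = 353.3 − 334 = 19.3°, B = 26°; Δs = -47·19.3/26 = -34.8885; s = 47.0000 − 34.8885 = 12.1115
θ=254.5°: R = R0 + s = 40 + 40.0449 = 80.0449
θ=257.6°: R = R0 + s = 40 + 40.3161 = 80.3161
θ=339.3°: R = R0 + s = 40 + 37.4192 = 77.4192
θ=353.3°: R = R0 + s = 40 + 12.1115 = 52.1115

θ=254.5°: 80.0449
θ=257.6°: 80.3161
θ=339.3°: 77.4192
θ=353.3°: 52.1115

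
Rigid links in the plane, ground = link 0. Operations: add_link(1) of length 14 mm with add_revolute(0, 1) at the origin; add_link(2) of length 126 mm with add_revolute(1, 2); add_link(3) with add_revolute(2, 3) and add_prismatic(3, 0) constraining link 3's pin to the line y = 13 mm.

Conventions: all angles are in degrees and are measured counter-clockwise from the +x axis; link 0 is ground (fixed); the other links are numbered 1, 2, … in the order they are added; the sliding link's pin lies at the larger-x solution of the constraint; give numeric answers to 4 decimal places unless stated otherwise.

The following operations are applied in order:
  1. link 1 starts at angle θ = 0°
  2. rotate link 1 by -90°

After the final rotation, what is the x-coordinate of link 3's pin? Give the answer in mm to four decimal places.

geometry: r = 14 mm, L = 126 mm, e = 13 mm; θ starts at 0°
rotate link 1 by -90°: θ ← 0° -90° = -90°
crank pin P = (r cos θ, r sin θ) = (0.000000, -14.000000)
h = r sin θ − e = -14.000000 − 13 = -27.000000
x = r cos θ + √(L² − h²) = 0.000000 + 123.073149 = 123.073149

123.0731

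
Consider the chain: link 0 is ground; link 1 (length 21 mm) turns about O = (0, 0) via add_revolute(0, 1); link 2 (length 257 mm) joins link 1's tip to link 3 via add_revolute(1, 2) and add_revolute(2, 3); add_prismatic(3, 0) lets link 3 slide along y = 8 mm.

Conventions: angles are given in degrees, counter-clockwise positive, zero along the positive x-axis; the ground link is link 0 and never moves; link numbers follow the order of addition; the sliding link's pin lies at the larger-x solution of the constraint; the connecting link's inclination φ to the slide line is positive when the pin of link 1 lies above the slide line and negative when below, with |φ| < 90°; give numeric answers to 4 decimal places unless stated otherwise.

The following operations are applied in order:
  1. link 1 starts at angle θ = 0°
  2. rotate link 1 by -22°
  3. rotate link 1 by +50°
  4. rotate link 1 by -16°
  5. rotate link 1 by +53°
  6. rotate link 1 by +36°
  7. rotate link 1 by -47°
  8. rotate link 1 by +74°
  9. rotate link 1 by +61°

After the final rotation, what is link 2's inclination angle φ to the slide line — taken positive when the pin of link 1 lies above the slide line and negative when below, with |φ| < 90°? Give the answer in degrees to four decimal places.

geometry: r = 21 mm, L = 257 mm, e = 8 mm; θ starts at 0°
rotate link 1 by -22°: θ ← 0° -22° = -22°
rotate link 1 by +50°: θ ← -22° +50° = 28°
rotate link 1 by -16°: θ ← 28° -16° = 12°
rotate link 1 by +53°: θ ← 12° +53° = 65°
rotate link 1 by +36°: θ ← 65° +36° = 101°
rotate link 1 by -47°: θ ← 101° -47° = 54°
rotate link 1 by +74°: θ ← 54° +74° = 128°
rotate link 1 by +61°: θ ← 128° +61° = 189°
h = r sin θ − e = -3.285124 − 8 = -11.285124
sin φ = h / L = -11.285124 / 257 = -0.04391099
φ = arcsin(-0.04391099) = -2.516723°

-2.5167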